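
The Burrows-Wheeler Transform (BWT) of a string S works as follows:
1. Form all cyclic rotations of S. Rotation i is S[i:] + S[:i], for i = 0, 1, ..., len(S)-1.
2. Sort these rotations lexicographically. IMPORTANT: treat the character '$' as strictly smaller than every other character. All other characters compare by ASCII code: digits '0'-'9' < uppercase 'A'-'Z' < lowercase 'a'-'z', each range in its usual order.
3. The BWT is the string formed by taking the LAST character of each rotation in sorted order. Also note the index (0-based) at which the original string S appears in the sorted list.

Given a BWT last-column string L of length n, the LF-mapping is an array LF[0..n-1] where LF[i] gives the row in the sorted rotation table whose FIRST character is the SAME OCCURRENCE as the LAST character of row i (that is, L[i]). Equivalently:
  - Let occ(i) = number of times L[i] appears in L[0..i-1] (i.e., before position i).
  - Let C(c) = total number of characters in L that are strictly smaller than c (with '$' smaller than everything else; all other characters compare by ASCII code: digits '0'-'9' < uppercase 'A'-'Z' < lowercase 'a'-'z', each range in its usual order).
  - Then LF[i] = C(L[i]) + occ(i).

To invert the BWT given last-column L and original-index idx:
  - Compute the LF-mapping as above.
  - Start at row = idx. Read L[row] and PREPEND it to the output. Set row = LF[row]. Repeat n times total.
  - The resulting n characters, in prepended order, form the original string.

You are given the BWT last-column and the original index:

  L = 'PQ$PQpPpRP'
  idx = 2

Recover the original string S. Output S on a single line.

Answer: PPQPpRpQP$

Derivation:
LF mapping: 1 5 0 2 6 8 3 9 7 4
Walk LF starting at row 2, prepending L[row]:
  step 1: row=2, L[2]='$', prepend. Next row=LF[2]=0
  step 2: row=0, L[0]='P', prepend. Next row=LF[0]=1
  step 3: row=1, L[1]='Q', prepend. Next row=LF[1]=5
  step 4: row=5, L[5]='p', prepend. Next row=LF[5]=8
  step 5: row=8, L[8]='R', prepend. Next row=LF[8]=7
  step 6: row=7, L[7]='p', prepend. Next row=LF[7]=9
  step 7: row=9, L[9]='P', prepend. Next row=LF[9]=4
  step 8: row=4, L[4]='Q', prepend. Next row=LF[4]=6
  step 9: row=6, L[6]='P', prepend. Next row=LF[6]=3
  step 10: row=3, L[3]='P', prepend. Next row=LF[3]=2
Reversed output: PPQPpRpQP$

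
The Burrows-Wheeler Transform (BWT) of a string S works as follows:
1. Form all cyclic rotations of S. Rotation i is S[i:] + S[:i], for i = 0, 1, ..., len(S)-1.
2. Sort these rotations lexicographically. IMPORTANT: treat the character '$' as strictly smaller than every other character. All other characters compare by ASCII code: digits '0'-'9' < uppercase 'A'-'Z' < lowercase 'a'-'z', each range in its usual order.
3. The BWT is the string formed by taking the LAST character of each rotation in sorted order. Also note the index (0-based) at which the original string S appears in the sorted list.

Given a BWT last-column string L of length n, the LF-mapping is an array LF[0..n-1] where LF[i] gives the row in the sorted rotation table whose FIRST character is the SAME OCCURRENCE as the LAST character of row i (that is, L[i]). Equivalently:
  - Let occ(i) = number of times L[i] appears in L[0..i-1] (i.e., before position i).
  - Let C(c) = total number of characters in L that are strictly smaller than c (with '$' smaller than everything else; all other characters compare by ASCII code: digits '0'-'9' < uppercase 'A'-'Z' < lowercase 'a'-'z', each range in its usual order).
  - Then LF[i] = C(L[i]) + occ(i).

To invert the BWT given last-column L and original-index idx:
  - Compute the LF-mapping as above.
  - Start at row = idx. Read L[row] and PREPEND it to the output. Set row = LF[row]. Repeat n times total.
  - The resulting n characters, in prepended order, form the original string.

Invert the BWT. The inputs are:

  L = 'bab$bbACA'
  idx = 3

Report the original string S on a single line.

Answer: CbaAbAbb$

Derivation:
LF mapping: 5 4 6 0 7 8 1 3 2
Walk LF starting at row 3, prepending L[row]:
  step 1: row=3, L[3]='$', prepend. Next row=LF[3]=0
  step 2: row=0, L[0]='b', prepend. Next row=LF[0]=5
  step 3: row=5, L[5]='b', prepend. Next row=LF[5]=8
  step 4: row=8, L[8]='A', prepend. Next row=LF[8]=2
  step 5: row=2, L[2]='b', prepend. Next row=LF[2]=6
  step 6: row=6, L[6]='A', prepend. Next row=LF[6]=1
  step 7: row=1, L[1]='a', prepend. Next row=LF[1]=4
  step 8: row=4, L[4]='b', prepend. Next row=LF[4]=7
  step 9: row=7, L[7]='C', prepend. Next row=LF[7]=3
Reversed output: CbaAbAbb$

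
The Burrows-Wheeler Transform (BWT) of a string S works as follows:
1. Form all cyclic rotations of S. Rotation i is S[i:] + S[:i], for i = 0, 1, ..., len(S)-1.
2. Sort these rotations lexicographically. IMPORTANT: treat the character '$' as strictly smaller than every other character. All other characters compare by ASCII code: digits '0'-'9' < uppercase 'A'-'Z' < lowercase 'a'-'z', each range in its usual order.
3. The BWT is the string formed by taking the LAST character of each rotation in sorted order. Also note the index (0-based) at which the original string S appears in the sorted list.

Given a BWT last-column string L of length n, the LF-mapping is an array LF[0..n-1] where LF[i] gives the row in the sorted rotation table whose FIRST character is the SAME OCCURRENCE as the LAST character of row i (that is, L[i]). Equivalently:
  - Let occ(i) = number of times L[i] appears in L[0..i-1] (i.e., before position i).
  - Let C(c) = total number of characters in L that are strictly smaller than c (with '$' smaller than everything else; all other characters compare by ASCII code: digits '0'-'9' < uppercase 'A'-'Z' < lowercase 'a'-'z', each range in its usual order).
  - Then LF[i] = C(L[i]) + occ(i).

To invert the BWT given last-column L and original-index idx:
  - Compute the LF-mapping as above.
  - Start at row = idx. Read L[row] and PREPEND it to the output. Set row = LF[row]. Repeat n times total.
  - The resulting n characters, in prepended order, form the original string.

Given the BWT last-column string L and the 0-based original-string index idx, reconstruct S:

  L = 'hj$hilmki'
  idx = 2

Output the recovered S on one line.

LF mapping: 1 5 0 2 3 7 8 6 4
Walk LF starting at row 2, prepending L[row]:
  step 1: row=2, L[2]='$', prepend. Next row=LF[2]=0
  step 2: row=0, L[0]='h', prepend. Next row=LF[0]=1
  step 3: row=1, L[1]='j', prepend. Next row=LF[1]=5
  step 4: row=5, L[5]='l', prepend. Next row=LF[5]=7
  step 5: row=7, L[7]='k', prepend. Next row=LF[7]=6
  step 6: row=6, L[6]='m', prepend. Next row=LF[6]=8
  step 7: row=8, L[8]='i', prepend. Next row=LF[8]=4
  step 8: row=4, L[4]='i', prepend. Next row=LF[4]=3
  step 9: row=3, L[3]='h', prepend. Next row=LF[3]=2
Reversed output: hiimkljh$

Answer: hiimkljh$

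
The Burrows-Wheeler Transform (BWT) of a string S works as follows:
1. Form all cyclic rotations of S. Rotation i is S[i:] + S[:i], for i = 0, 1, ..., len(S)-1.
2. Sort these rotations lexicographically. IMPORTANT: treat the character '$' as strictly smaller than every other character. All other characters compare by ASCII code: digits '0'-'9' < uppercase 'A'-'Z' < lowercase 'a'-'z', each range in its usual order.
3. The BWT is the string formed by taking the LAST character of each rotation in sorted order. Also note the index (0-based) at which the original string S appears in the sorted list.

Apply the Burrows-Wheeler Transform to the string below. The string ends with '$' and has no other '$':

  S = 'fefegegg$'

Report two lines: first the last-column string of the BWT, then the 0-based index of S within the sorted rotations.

All 9 rotations (rotation i = S[i:]+S[:i]):
  rot[0] = fefegegg$
  rot[1] = efegegg$f
  rot[2] = fegegg$fe
  rot[3] = egegg$fef
  rot[4] = gegg$fefe
  rot[5] = egg$fefeg
  rot[6] = gg$fefege
  rot[7] = g$fefegeg
  rot[8] = $fefegegg
Sorted (with $ < everything):
  sorted[0] = $fefegegg  (last char: 'g')
  sorted[1] = efegegg$f  (last char: 'f')
  sorted[2] = egegg$fef  (last char: 'f')
  sorted[3] = egg$fefeg  (last char: 'g')
  sorted[4] = fefegegg$  (last char: '$')
  sorted[5] = fegegg$fe  (last char: 'e')
  sorted[6] = g$fefegeg  (last char: 'g')
  sorted[7] = gegg$fefe  (last char: 'e')
  sorted[8] = gg$fefege  (last char: 'e')
Last column: gffg$egee
Original string S is at sorted index 4

Answer: gffg$egee
4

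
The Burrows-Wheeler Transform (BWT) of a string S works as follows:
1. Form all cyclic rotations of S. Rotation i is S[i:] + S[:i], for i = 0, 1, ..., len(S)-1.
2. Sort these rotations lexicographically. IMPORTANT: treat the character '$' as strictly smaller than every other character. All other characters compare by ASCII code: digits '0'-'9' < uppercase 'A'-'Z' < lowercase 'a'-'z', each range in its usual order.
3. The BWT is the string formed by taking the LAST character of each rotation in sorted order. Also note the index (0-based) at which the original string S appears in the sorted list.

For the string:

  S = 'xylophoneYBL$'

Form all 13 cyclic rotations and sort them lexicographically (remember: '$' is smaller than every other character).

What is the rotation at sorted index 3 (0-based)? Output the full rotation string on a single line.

Answer: YBL$xylophone

Derivation:
All 13 rotations (rotation i = S[i:]+S[:i]):
  rot[0] = xylophoneYBL$
  rot[1] = ylophoneYBL$x
  rot[2] = lophoneYBL$xy
  rot[3] = ophoneYBL$xyl
  rot[4] = phoneYBL$xylo
  rot[5] = honeYBL$xylop
  rot[6] = oneYBL$xyloph
  rot[7] = neYBL$xylopho
  rot[8] = eYBL$xylophon
  rot[9] = YBL$xylophone
  rot[10] = BL$xylophoneY
  rot[11] = L$xylophoneYB
  rot[12] = $xylophoneYBL
Sorted (with $ < everything):
  sorted[0] = $xylophoneYBL
  sorted[1] = BL$xylophoneY
  sorted[2] = L$xylophoneYB
  sorted[3] = YBL$xylophone
  sorted[4] = eYBL$xylophon
  sorted[5] = honeYBL$xylop
  sorted[6] = lophoneYBL$xy
  sorted[7] = neYBL$xylopho
  sorted[8] = oneYBL$xyloph
  sorted[9] = ophoneYBL$xyl
  sorted[10] = phoneYBL$xylo
  sorted[11] = xylophoneYBL$
  sorted[12] = ylophoneYBL$x
sorted[3] = YBL$xylophone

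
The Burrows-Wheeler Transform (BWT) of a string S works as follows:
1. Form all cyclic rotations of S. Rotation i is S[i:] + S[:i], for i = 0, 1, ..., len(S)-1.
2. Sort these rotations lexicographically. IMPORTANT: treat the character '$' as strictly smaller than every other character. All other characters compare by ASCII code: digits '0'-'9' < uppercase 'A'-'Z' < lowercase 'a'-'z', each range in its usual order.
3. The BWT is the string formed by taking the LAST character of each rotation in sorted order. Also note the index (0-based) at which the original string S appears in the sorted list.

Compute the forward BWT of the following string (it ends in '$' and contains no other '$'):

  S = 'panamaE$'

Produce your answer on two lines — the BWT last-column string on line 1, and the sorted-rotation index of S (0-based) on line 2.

Answer: Eamnpaa$
7

Derivation:
All 8 rotations (rotation i = S[i:]+S[:i]):
  rot[0] = panamaE$
  rot[1] = anamaE$p
  rot[2] = namaE$pa
  rot[3] = amaE$pan
  rot[4] = maE$pana
  rot[5] = aE$panam
  rot[6] = E$panama
  rot[7] = $panamaE
Sorted (with $ < everything):
  sorted[0] = $panamaE  (last char: 'E')
  sorted[1] = E$panama  (last char: 'a')
  sorted[2] = aE$panam  (last char: 'm')
  sorted[3] = amaE$pan  (last char: 'n')
  sorted[4] = anamaE$p  (last char: 'p')
  sorted[5] = maE$pana  (last char: 'a')
  sorted[6] = namaE$pa  (last char: 'a')
  sorted[7] = panamaE$  (last char: '$')
Last column: Eamnpaa$
Original string S is at sorted index 7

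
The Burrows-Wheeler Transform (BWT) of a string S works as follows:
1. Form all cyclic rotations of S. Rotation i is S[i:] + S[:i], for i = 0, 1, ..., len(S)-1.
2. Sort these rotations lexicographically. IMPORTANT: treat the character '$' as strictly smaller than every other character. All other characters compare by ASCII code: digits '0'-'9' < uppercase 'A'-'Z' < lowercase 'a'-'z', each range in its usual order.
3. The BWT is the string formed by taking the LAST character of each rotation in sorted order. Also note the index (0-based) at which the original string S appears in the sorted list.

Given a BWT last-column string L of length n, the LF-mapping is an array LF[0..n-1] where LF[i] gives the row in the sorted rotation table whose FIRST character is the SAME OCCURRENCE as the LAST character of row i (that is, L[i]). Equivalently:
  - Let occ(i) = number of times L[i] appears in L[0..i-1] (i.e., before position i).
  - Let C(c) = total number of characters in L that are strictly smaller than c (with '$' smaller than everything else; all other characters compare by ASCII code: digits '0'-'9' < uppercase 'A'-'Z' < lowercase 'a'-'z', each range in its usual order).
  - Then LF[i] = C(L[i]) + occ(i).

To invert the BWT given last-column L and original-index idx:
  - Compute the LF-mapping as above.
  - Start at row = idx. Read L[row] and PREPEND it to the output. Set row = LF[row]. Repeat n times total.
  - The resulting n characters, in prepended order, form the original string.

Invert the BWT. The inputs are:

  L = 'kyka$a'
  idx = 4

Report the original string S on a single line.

Answer: kayak$

Derivation:
LF mapping: 3 5 4 1 0 2
Walk LF starting at row 4, prepending L[row]:
  step 1: row=4, L[4]='$', prepend. Next row=LF[4]=0
  step 2: row=0, L[0]='k', prepend. Next row=LF[0]=3
  step 3: row=3, L[3]='a', prepend. Next row=LF[3]=1
  step 4: row=1, L[1]='y', prepend. Next row=LF[1]=5
  step 5: row=5, L[5]='a', prepend. Next row=LF[5]=2
  step 6: row=2, L[2]='k', prepend. Next row=LF[2]=4
Reversed output: kayak$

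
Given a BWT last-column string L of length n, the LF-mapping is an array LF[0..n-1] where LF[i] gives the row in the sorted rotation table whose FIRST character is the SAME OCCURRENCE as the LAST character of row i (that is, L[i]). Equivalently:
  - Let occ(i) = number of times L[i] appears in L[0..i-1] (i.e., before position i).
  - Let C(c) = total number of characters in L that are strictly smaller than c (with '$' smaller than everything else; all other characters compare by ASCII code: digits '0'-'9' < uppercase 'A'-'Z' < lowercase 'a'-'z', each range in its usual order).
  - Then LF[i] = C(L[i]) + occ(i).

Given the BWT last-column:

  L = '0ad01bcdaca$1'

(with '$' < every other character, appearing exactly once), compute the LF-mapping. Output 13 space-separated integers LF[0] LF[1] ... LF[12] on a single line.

Answer: 1 5 11 2 3 8 9 12 6 10 7 0 4

Derivation:
Char counts: '$':1, '0':2, '1':2, 'a':3, 'b':1, 'c':2, 'd':2
C (first-col start): C('$')=0, C('0')=1, C('1')=3, C('a')=5, C('b')=8, C('c')=9, C('d')=11
L[0]='0': occ=0, LF[0]=C('0')+0=1+0=1
L[1]='a': occ=0, LF[1]=C('a')+0=5+0=5
L[2]='d': occ=0, LF[2]=C('d')+0=11+0=11
L[3]='0': occ=1, LF[3]=C('0')+1=1+1=2
L[4]='1': occ=0, LF[4]=C('1')+0=3+0=3
L[5]='b': occ=0, LF[5]=C('b')+0=8+0=8
L[6]='c': occ=0, LF[6]=C('c')+0=9+0=9
L[7]='d': occ=1, LF[7]=C('d')+1=11+1=12
L[8]='a': occ=1, LF[8]=C('a')+1=5+1=6
L[9]='c': occ=1, LF[9]=C('c')+1=9+1=10
L[10]='a': occ=2, LF[10]=C('a')+2=5+2=7
L[11]='$': occ=0, LF[11]=C('$')+0=0+0=0
L[12]='1': occ=1, LF[12]=C('1')+1=3+1=4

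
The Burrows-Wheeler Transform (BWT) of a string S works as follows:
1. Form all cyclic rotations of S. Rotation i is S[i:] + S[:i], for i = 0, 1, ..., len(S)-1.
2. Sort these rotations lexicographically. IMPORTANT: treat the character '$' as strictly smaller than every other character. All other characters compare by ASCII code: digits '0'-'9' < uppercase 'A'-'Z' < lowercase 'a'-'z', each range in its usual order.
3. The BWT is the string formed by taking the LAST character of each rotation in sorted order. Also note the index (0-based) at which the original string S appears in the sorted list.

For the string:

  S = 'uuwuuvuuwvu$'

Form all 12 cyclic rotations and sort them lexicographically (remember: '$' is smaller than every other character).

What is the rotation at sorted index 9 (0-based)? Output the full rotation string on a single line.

All 12 rotations (rotation i = S[i:]+S[:i]):
  rot[0] = uuwuuvuuwvu$
  rot[1] = uwuuvuuwvu$u
  rot[2] = wuuvuuwvu$uu
  rot[3] = uuvuuwvu$uuw
  rot[4] = uvuuwvu$uuwu
  rot[5] = vuuwvu$uuwuu
  rot[6] = uuwvu$uuwuuv
  rot[7] = uwvu$uuwuuvu
  rot[8] = wvu$uuwuuvuu
  rot[9] = vu$uuwuuvuuw
  rot[10] = u$uuwuuvuuwv
  rot[11] = $uuwuuvuuwvu
Sorted (with $ < everything):
  sorted[0] = $uuwuuvuuwvu
  sorted[1] = u$uuwuuvuuwv
  sorted[2] = uuvuuwvu$uuw
  sorted[3] = uuwuuvuuwvu$
  sorted[4] = uuwvu$uuwuuv
  sorted[5] = uvuuwvu$uuwu
  sorted[6] = uwuuvuuwvu$u
  sorted[7] = uwvu$uuwuuvu
  sorted[8] = vu$uuwuuvuuw
  sorted[9] = vuuwvu$uuwuu
  sorted[10] = wuuvuuwvu$uu
  sorted[11] = wvu$uuwuuvuu
sorted[9] = vuuwvu$uuwuu

Answer: vuuwvu$uuwuu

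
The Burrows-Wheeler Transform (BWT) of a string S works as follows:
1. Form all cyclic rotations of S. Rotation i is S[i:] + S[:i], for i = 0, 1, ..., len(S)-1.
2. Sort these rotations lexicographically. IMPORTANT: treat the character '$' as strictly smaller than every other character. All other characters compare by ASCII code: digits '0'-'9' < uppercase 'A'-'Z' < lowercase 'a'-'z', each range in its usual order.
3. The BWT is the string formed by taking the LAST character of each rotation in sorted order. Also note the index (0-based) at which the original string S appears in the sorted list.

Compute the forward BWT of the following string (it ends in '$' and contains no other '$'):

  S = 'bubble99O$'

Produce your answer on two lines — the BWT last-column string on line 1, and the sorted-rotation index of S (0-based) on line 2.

Answer: Oe99ub$lbb
6

Derivation:
All 10 rotations (rotation i = S[i:]+S[:i]):
  rot[0] = bubble99O$
  rot[1] = ubble99O$b
  rot[2] = bble99O$bu
  rot[3] = ble99O$bub
  rot[4] = le99O$bubb
  rot[5] = e99O$bubbl
  rot[6] = 99O$bubble
  rot[7] = 9O$bubble9
  rot[8] = O$bubble99
  rot[9] = $bubble99O
Sorted (with $ < everything):
  sorted[0] = $bubble99O  (last char: 'O')
  sorted[1] = 99O$bubble  (last char: 'e')
  sorted[2] = 9O$bubble9  (last char: '9')
  sorted[3] = O$bubble99  (last char: '9')
  sorted[4] = bble99O$bu  (last char: 'u')
  sorted[5] = ble99O$bub  (last char: 'b')
  sorted[6] = bubble99O$  (last char: '$')
  sorted[7] = e99O$bubbl  (last char: 'l')
  sorted[8] = le99O$bubb  (last char: 'b')
  sorted[9] = ubble99O$b  (last char: 'b')
Last column: Oe99ub$lbb
Original string S is at sorted index 6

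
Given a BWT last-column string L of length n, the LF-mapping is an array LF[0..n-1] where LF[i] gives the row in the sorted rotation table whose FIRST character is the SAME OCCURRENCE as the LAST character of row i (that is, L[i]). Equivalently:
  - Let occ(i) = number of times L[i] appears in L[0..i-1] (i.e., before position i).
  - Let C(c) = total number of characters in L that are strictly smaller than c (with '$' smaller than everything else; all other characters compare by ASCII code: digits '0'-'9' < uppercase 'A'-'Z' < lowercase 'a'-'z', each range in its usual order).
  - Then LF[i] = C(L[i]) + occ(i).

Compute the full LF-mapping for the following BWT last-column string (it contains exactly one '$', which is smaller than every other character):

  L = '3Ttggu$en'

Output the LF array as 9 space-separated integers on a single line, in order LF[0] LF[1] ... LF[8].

Answer: 1 2 7 4 5 8 0 3 6

Derivation:
Char counts: '$':1, '3':1, 'T':1, 'e':1, 'g':2, 'n':1, 't':1, 'u':1
C (first-col start): C('$')=0, C('3')=1, C('T')=2, C('e')=3, C('g')=4, C('n')=6, C('t')=7, C('u')=8
L[0]='3': occ=0, LF[0]=C('3')+0=1+0=1
L[1]='T': occ=0, LF[1]=C('T')+0=2+0=2
L[2]='t': occ=0, LF[2]=C('t')+0=7+0=7
L[3]='g': occ=0, LF[3]=C('g')+0=4+0=4
L[4]='g': occ=1, LF[4]=C('g')+1=4+1=5
L[5]='u': occ=0, LF[5]=C('u')+0=8+0=8
L[6]='$': occ=0, LF[6]=C('$')+0=0+0=0
L[7]='e': occ=0, LF[7]=C('e')+0=3+0=3
L[8]='n': occ=0, LF[8]=C('n')+0=6+0=6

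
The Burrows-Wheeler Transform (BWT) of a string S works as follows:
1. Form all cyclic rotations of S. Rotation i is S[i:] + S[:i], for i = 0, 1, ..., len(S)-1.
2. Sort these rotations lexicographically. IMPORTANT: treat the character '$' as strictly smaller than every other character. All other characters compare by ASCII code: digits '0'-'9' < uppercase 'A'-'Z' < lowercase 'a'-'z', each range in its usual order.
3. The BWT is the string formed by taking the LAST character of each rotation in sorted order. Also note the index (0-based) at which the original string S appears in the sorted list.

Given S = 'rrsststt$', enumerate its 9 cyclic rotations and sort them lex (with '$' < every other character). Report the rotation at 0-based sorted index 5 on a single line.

All 9 rotations (rotation i = S[i:]+S[:i]):
  rot[0] = rrsststt$
  rot[1] = rsststt$r
  rot[2] = sststt$rr
  rot[3] = ststt$rrs
  rot[4] = tstt$rrss
  rot[5] = stt$rrsst
  rot[6] = tt$rrssts
  rot[7] = t$rrsstst
  rot[8] = $rrsststt
Sorted (with $ < everything):
  sorted[0] = $rrsststt
  sorted[1] = rrsststt$
  sorted[2] = rsststt$r
  sorted[3] = sststt$rr
  sorted[4] = ststt$rrs
  sorted[5] = stt$rrsst
  sorted[6] = t$rrsstst
  sorted[7] = tstt$rrss
  sorted[8] = tt$rrssts
sorted[5] = stt$rrsst

Answer: stt$rrsst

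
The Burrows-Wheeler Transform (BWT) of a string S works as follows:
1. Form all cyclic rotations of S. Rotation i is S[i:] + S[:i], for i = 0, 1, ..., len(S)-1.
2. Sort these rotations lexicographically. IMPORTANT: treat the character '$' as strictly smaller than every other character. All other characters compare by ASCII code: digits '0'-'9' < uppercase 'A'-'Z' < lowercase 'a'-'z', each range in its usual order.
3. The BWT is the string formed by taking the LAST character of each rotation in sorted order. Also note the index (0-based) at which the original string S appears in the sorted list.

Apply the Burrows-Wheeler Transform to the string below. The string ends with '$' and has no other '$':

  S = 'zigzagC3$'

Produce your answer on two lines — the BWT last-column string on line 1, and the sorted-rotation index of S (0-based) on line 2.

Answer: 3Cgzaizg$
8

Derivation:
All 9 rotations (rotation i = S[i:]+S[:i]):
  rot[0] = zigzagC3$
  rot[1] = igzagC3$z
  rot[2] = gzagC3$zi
  rot[3] = zagC3$zig
  rot[4] = agC3$zigz
  rot[5] = gC3$zigza
  rot[6] = C3$zigzag
  rot[7] = 3$zigzagC
  rot[8] = $zigzagC3
Sorted (with $ < everything):
  sorted[0] = $zigzagC3  (last char: '3')
  sorted[1] = 3$zigzagC  (last char: 'C')
  sorted[2] = C3$zigzag  (last char: 'g')
  sorted[3] = agC3$zigz  (last char: 'z')
  sorted[4] = gC3$zigza  (last char: 'a')
  sorted[5] = gzagC3$zi  (last char: 'i')
  sorted[6] = igzagC3$z  (last char: 'z')
  sorted[7] = zagC3$zig  (last char: 'g')
  sorted[8] = zigzagC3$  (last char: '$')
Last column: 3Cgzaizg$
Original string S is at sorted index 8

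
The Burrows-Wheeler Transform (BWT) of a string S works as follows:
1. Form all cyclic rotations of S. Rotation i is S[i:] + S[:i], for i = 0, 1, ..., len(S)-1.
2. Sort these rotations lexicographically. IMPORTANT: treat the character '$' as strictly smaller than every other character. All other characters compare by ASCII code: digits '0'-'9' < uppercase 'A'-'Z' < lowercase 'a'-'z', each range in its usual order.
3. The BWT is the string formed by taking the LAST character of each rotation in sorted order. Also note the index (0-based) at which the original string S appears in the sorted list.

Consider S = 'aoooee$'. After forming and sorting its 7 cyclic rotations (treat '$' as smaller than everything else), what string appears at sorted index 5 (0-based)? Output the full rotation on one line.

All 7 rotations (rotation i = S[i:]+S[:i]):
  rot[0] = aoooee$
  rot[1] = oooee$a
  rot[2] = ooee$ao
  rot[3] = oee$aoo
  rot[4] = ee$aooo
  rot[5] = e$aoooe
  rot[6] = $aoooee
Sorted (with $ < everything):
  sorted[0] = $aoooee
  sorted[1] = aoooee$
  sorted[2] = e$aoooe
  sorted[3] = ee$aooo
  sorted[4] = oee$aoo
  sorted[5] = ooee$ao
  sorted[6] = oooee$a
sorted[5] = ooee$ao

Answer: ooee$ao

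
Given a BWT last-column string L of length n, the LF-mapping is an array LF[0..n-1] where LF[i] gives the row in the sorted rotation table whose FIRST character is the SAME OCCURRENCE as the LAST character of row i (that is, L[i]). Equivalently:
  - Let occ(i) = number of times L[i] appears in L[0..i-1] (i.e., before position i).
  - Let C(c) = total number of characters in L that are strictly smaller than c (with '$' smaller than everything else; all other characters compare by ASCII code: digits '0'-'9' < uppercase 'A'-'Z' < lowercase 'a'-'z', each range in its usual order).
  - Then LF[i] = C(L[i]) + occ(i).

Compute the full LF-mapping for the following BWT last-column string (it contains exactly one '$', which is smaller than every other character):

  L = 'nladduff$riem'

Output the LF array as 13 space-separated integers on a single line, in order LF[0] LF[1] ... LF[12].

Char counts: '$':1, 'a':1, 'd':2, 'e':1, 'f':2, 'i':1, 'l':1, 'm':1, 'n':1, 'r':1, 'u':1
C (first-col start): C('$')=0, C('a')=1, C('d')=2, C('e')=4, C('f')=5, C('i')=7, C('l')=8, C('m')=9, C('n')=10, C('r')=11, C('u')=12
L[0]='n': occ=0, LF[0]=C('n')+0=10+0=10
L[1]='l': occ=0, LF[1]=C('l')+0=8+0=8
L[2]='a': occ=0, LF[2]=C('a')+0=1+0=1
L[3]='d': occ=0, LF[3]=C('d')+0=2+0=2
L[4]='d': occ=1, LF[4]=C('d')+1=2+1=3
L[5]='u': occ=0, LF[5]=C('u')+0=12+0=12
L[6]='f': occ=0, LF[6]=C('f')+0=5+0=5
L[7]='f': occ=1, LF[7]=C('f')+1=5+1=6
L[8]='$': occ=0, LF[8]=C('$')+0=0+0=0
L[9]='r': occ=0, LF[9]=C('r')+0=11+0=11
L[10]='i': occ=0, LF[10]=C('i')+0=7+0=7
L[11]='e': occ=0, LF[11]=C('e')+0=4+0=4
L[12]='m': occ=0, LF[12]=C('m')+0=9+0=9

Answer: 10 8 1 2 3 12 5 6 0 11 7 4 9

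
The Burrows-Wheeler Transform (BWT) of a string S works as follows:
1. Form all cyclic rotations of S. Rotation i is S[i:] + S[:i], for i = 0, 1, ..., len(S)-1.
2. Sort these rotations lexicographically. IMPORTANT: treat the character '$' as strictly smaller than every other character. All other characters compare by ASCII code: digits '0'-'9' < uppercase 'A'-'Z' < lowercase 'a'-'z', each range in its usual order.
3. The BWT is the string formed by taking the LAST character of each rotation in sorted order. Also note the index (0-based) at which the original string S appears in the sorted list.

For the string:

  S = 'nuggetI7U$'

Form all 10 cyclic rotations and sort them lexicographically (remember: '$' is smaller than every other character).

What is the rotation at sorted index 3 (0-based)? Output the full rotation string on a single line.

Answer: U$nuggetI7

Derivation:
All 10 rotations (rotation i = S[i:]+S[:i]):
  rot[0] = nuggetI7U$
  rot[1] = uggetI7U$n
  rot[2] = ggetI7U$nu
  rot[3] = getI7U$nug
  rot[4] = etI7U$nugg
  rot[5] = tI7U$nugge
  rot[6] = I7U$nugget
  rot[7] = 7U$nuggetI
  rot[8] = U$nuggetI7
  rot[9] = $nuggetI7U
Sorted (with $ < everything):
  sorted[0] = $nuggetI7U
  sorted[1] = 7U$nuggetI
  sorted[2] = I7U$nugget
  sorted[3] = U$nuggetI7
  sorted[4] = etI7U$nugg
  sorted[5] = getI7U$nug
  sorted[6] = ggetI7U$nu
  sorted[7] = nuggetI7U$
  sorted[8] = tI7U$nugge
  sorted[9] = uggetI7U$n
sorted[3] = U$nuggetI7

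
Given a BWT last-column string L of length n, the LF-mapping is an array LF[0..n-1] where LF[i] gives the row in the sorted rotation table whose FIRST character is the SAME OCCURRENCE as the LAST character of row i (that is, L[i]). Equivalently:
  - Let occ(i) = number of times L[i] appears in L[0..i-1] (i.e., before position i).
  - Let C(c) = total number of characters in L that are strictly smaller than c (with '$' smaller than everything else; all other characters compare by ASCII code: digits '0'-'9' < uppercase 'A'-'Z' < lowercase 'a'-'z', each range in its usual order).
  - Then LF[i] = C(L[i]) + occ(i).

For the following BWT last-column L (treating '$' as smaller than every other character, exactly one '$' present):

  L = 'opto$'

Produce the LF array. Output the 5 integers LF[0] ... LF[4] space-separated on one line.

Char counts: '$':1, 'o':2, 'p':1, 't':1
C (first-col start): C('$')=0, C('o')=1, C('p')=3, C('t')=4
L[0]='o': occ=0, LF[0]=C('o')+0=1+0=1
L[1]='p': occ=0, LF[1]=C('p')+0=3+0=3
L[2]='t': occ=0, LF[2]=C('t')+0=4+0=4
L[3]='o': occ=1, LF[3]=C('o')+1=1+1=2
L[4]='$': occ=0, LF[4]=C('$')+0=0+0=0

Answer: 1 3 4 2 0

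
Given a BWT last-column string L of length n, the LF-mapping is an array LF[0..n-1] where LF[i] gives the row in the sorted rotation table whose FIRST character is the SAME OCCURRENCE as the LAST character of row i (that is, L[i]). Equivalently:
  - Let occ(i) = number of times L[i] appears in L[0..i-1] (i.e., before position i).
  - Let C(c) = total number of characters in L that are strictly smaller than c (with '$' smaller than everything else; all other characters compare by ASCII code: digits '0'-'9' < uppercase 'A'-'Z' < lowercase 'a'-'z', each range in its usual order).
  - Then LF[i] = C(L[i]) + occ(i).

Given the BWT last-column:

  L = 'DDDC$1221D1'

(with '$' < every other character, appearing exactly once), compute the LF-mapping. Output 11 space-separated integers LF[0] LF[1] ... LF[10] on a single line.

Answer: 7 8 9 6 0 1 4 5 2 10 3

Derivation:
Char counts: '$':1, '1':3, '2':2, 'C':1, 'D':4
C (first-col start): C('$')=0, C('1')=1, C('2')=4, C('C')=6, C('D')=7
L[0]='D': occ=0, LF[0]=C('D')+0=7+0=7
L[1]='D': occ=1, LF[1]=C('D')+1=7+1=8
L[2]='D': occ=2, LF[2]=C('D')+2=7+2=9
L[3]='C': occ=0, LF[3]=C('C')+0=6+0=6
L[4]='$': occ=0, LF[4]=C('$')+0=0+0=0
L[5]='1': occ=0, LF[5]=C('1')+0=1+0=1
L[6]='2': occ=0, LF[6]=C('2')+0=4+0=4
L[7]='2': occ=1, LF[7]=C('2')+1=4+1=5
L[8]='1': occ=1, LF[8]=C('1')+1=1+1=2
L[9]='D': occ=3, LF[9]=C('D')+3=7+3=10
L[10]='1': occ=2, LF[10]=C('1')+2=1+2=3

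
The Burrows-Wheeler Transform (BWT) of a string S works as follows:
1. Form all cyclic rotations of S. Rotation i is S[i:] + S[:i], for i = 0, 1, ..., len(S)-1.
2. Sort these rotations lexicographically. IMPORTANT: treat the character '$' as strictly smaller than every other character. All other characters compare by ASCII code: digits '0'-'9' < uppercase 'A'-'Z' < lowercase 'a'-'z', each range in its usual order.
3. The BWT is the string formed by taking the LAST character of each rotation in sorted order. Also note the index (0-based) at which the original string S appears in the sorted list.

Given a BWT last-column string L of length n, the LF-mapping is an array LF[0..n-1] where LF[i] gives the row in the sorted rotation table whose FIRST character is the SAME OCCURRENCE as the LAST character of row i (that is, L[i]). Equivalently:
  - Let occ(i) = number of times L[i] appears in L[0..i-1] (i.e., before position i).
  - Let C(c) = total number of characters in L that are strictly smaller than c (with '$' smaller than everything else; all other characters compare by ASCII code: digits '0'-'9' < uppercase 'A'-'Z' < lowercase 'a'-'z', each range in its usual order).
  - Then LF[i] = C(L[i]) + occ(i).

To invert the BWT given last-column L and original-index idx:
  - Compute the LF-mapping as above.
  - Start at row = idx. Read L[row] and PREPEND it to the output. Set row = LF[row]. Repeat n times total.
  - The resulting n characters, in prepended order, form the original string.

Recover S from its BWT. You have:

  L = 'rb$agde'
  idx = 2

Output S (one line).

LF mapping: 6 2 0 1 5 3 4
Walk LF starting at row 2, prepending L[row]:
  step 1: row=2, L[2]='$', prepend. Next row=LF[2]=0
  step 2: row=0, L[0]='r', prepend. Next row=LF[0]=6
  step 3: row=6, L[6]='e', prepend. Next row=LF[6]=4
  step 4: row=4, L[4]='g', prepend. Next row=LF[4]=5
  step 5: row=5, L[5]='d', prepend. Next row=LF[5]=3
  step 6: row=3, L[3]='a', prepend. Next row=LF[3]=1
  step 7: row=1, L[1]='b', prepend. Next row=LF[1]=2
Reversed output: badger$

Answer: badger$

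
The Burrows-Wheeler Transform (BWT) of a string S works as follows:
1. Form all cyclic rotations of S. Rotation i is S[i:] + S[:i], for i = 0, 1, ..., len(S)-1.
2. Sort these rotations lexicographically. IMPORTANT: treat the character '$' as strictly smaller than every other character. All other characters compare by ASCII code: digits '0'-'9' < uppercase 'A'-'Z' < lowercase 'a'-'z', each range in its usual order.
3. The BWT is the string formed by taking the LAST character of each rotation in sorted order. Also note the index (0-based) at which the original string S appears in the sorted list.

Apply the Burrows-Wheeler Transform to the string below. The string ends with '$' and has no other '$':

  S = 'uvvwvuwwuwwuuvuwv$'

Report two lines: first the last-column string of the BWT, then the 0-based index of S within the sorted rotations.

Answer: vwu$vwvwuwuvwwuvuu
3

Derivation:
All 18 rotations (rotation i = S[i:]+S[:i]):
  rot[0] = uvvwvuwwuwwuuvuwv$
  rot[1] = vvwvuwwuwwuuvuwv$u
  rot[2] = vwvuwwuwwuuvuwv$uv
  rot[3] = wvuwwuwwuuvuwv$uvv
  rot[4] = vuwwuwwuuvuwv$uvvw
  rot[5] = uwwuwwuuvuwv$uvvwv
  rot[6] = wwuwwuuvuwv$uvvwvu
  rot[7] = wuwwuuvuwv$uvvwvuw
  rot[8] = uwwuuvuwv$uvvwvuww
  rot[9] = wwuuvuwv$uvvwvuwwu
  rot[10] = wuuvuwv$uvvwvuwwuw
  rot[11] = uuvuwv$uvvwvuwwuww
  rot[12] = uvuwv$uvvwvuwwuwwu
  rot[13] = vuwv$uvvwvuwwuwwuu
  rot[14] = uwv$uvvwvuwwuwwuuv
  rot[15] = wv$uvvwvuwwuwwuuvu
  rot[16] = v$uvvwvuwwuwwuuvuw
  rot[17] = $uvvwvuwwuwwuuvuwv
Sorted (with $ < everything):
  sorted[0] = $uvvwvuwwuwwuuvuwv  (last char: 'v')
  sorted[1] = uuvuwv$uvvwvuwwuww  (last char: 'w')
  sorted[2] = uvuwv$uvvwvuwwuwwu  (last char: 'u')
  sorted[3] = uvvwvuwwuwwuuvuwv$  (last char: '$')
  sorted[4] = uwv$uvvwvuwwuwwuuv  (last char: 'v')
  sorted[5] = uwwuuvuwv$uvvwvuww  (last char: 'w')
  sorted[6] = uwwuwwuuvuwv$uvvwv  (last char: 'v')
  sorted[7] = v$uvvwvuwwuwwuuvuw  (last char: 'w')
  sorted[8] = vuwv$uvvwvuwwuwwuu  (last char: 'u')
  sorted[9] = vuwwuwwuuvuwv$uvvw  (last char: 'w')
  sorted[10] = vvwvuwwuwwuuvuwv$u  (last char: 'u')
  sorted[11] = vwvuwwuwwuuvuwv$uv  (last char: 'v')
  sorted[12] = wuuvuwv$uvvwvuwwuw  (last char: 'w')
  sorted[13] = wuwwuuvuwv$uvvwvuw  (last char: 'w')
  sorted[14] = wv$uvvwvuwwuwwuuvu  (last char: 'u')
  sorted[15] = wvuwwuwwuuvuwv$uvv  (last char: 'v')
  sorted[16] = wwuuvuwv$uvvwvuwwu  (last char: 'u')
  sorted[17] = wwuwwuuvuwv$uvvwvu  (last char: 'u')
Last column: vwu$vwvwuwuvwwuvuu
Original string S is at sorted index 3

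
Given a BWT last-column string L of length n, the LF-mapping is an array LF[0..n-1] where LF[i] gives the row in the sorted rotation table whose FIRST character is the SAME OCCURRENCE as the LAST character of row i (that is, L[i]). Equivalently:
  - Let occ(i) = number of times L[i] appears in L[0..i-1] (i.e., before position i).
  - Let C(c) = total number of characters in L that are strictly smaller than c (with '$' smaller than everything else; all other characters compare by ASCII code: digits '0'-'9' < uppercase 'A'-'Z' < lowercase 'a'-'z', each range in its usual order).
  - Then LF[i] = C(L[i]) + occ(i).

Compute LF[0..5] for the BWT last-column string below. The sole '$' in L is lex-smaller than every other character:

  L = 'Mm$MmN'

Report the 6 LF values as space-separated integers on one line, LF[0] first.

Char counts: '$':1, 'M':2, 'N':1, 'm':2
C (first-col start): C('$')=0, C('M')=1, C('N')=3, C('m')=4
L[0]='M': occ=0, LF[0]=C('M')+0=1+0=1
L[1]='m': occ=0, LF[1]=C('m')+0=4+0=4
L[2]='$': occ=0, LF[2]=C('$')+0=0+0=0
L[3]='M': occ=1, LF[3]=C('M')+1=1+1=2
L[4]='m': occ=1, LF[4]=C('m')+1=4+1=5
L[5]='N': occ=0, LF[5]=C('N')+0=3+0=3

Answer: 1 4 0 2 5 3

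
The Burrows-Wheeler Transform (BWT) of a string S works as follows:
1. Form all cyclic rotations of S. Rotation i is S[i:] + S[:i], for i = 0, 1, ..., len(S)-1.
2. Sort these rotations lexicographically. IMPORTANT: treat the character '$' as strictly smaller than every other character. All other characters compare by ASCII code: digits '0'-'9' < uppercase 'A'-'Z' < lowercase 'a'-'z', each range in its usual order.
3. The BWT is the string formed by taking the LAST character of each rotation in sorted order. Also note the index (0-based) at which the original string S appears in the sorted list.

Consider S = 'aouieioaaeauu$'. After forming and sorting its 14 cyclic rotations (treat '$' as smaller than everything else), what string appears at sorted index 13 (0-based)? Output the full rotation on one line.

Answer: uu$aouieioaaea

Derivation:
All 14 rotations (rotation i = S[i:]+S[:i]):
  rot[0] = aouieioaaeauu$
  rot[1] = ouieioaaeauu$a
  rot[2] = uieioaaeauu$ao
  rot[3] = ieioaaeauu$aou
  rot[4] = eioaaeauu$aoui
  rot[5] = ioaaeauu$aouie
  rot[6] = oaaeauu$aouiei
  rot[7] = aaeauu$aouieio
  rot[8] = aeauu$aouieioa
  rot[9] = eauu$aouieioaa
  rot[10] = auu$aouieioaae
  rot[11] = uu$aouieioaaea
  rot[12] = u$aouieioaaeau
  rot[13] = $aouieioaaeauu
Sorted (with $ < everything):
  sorted[0] = $aouieioaaeauu
  sorted[1] = aaeauu$aouieio
  sorted[2] = aeauu$aouieioa
  sorted[3] = aouieioaaeauu$
  sorted[4] = auu$aouieioaae
  sorted[5] = eauu$aouieioaa
  sorted[6] = eioaaeauu$aoui
  sorted[7] = ieioaaeauu$aou
  sorted[8] = ioaaeauu$aouie
  sorted[9] = oaaeauu$aouiei
  sorted[10] = ouieioaaeauu$a
  sorted[11] = u$aouieioaaeau
  sorted[12] = uieioaaeauu$ao
  sorted[13] = uu$aouieioaaea
sorted[13] = uu$aouieioaaea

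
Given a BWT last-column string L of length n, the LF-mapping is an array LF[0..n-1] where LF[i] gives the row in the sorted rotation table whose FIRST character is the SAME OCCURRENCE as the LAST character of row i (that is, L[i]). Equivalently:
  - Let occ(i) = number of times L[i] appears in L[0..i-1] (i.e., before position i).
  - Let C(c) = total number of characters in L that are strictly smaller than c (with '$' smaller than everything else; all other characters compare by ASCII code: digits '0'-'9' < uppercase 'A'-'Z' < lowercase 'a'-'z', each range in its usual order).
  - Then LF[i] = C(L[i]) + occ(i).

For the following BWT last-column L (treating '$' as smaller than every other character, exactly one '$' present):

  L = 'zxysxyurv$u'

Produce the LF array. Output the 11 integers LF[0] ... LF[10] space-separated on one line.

Char counts: '$':1, 'r':1, 's':1, 'u':2, 'v':1, 'x':2, 'y':2, 'z':1
C (first-col start): C('$')=0, C('r')=1, C('s')=2, C('u')=3, C('v')=5, C('x')=6, C('y')=8, C('z')=10
L[0]='z': occ=0, LF[0]=C('z')+0=10+0=10
L[1]='x': occ=0, LF[1]=C('x')+0=6+0=6
L[2]='y': occ=0, LF[2]=C('y')+0=8+0=8
L[3]='s': occ=0, LF[3]=C('s')+0=2+0=2
L[4]='x': occ=1, LF[4]=C('x')+1=6+1=7
L[5]='y': occ=1, LF[5]=C('y')+1=8+1=9
L[6]='u': occ=0, LF[6]=C('u')+0=3+0=3
L[7]='r': occ=0, LF[7]=C('r')+0=1+0=1
L[8]='v': occ=0, LF[8]=C('v')+0=5+0=5
L[9]='$': occ=0, LF[9]=C('$')+0=0+0=0
L[10]='u': occ=1, LF[10]=C('u')+1=3+1=4

Answer: 10 6 8 2 7 9 3 1 5 0 4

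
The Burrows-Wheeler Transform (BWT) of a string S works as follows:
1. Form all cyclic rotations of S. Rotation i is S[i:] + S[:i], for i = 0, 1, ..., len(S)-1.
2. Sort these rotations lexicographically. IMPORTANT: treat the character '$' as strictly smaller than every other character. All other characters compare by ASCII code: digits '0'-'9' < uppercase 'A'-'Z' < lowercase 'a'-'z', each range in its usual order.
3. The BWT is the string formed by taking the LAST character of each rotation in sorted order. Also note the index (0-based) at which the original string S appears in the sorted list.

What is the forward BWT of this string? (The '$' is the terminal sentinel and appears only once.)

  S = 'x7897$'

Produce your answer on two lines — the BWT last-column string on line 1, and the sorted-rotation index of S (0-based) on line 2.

All 6 rotations (rotation i = S[i:]+S[:i]):
  rot[0] = x7897$
  rot[1] = 7897$x
  rot[2] = 897$x7
  rot[3] = 97$x78
  rot[4] = 7$x789
  rot[5] = $x7897
Sorted (with $ < everything):
  sorted[0] = $x7897  (last char: '7')
  sorted[1] = 7$x789  (last char: '9')
  sorted[2] = 7897$x  (last char: 'x')
  sorted[3] = 897$x7  (last char: '7')
  sorted[4] = 97$x78  (last char: '8')
  sorted[5] = x7897$  (last char: '$')
Last column: 79x78$
Original string S is at sorted index 5

Answer: 79x78$
5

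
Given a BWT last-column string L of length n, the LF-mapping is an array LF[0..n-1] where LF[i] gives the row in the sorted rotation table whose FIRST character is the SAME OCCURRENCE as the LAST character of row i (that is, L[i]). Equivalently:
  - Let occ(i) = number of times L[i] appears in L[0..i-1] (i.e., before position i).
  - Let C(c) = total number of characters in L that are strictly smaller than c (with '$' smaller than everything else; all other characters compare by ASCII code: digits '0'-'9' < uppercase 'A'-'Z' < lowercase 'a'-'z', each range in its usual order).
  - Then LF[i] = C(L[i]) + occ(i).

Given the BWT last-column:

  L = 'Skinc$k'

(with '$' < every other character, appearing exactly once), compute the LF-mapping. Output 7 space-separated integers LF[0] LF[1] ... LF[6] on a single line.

Char counts: '$':1, 'S':1, 'c':1, 'i':1, 'k':2, 'n':1
C (first-col start): C('$')=0, C('S')=1, C('c')=2, C('i')=3, C('k')=4, C('n')=6
L[0]='S': occ=0, LF[0]=C('S')+0=1+0=1
L[1]='k': occ=0, LF[1]=C('k')+0=4+0=4
L[2]='i': occ=0, LF[2]=C('i')+0=3+0=3
L[3]='n': occ=0, LF[3]=C('n')+0=6+0=6
L[4]='c': occ=0, LF[4]=C('c')+0=2+0=2
L[5]='$': occ=0, LF[5]=C('$')+0=0+0=0
L[6]='k': occ=1, LF[6]=C('k')+1=4+1=5

Answer: 1 4 3 6 2 0 5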